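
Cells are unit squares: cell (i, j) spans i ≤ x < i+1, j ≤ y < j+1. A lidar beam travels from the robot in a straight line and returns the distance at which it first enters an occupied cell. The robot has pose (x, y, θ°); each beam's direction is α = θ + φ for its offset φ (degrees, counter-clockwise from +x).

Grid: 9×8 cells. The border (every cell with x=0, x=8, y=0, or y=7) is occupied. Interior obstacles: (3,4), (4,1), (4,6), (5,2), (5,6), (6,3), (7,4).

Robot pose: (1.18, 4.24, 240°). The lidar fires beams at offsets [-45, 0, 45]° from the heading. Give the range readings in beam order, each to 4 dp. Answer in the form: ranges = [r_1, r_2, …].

ranges = [0.1863, 0.3600, 3.3543]

beam 1: φ=-45°, α=195°
  cosα=-0.9659 sinα=-0.2588 | (1,4) | tMaxX 0.1863 tMaxY 0.9273 | tΔX 1.0353 tΔY 3.8637
    t=0.1863 [x] (0,4) — stop
  → r_1 = 0.1863
beam 2: φ=0°, α=240°
  cosα=-0.5000 sinα=-0.8660 | (1,4) | tMaxX 0.3600 tMaxY 0.2771 | tΔX 2.0000 tΔY 1.1547
    t=0.2771 [y] (1,3)
    t=0.3600 [x] (0,3) — stop
  → r_2 = 0.3600
beam 3: φ=45°, α=285°
  cosα=0.2588 sinα=-0.9659 | (1,4) | tMaxX 3.1682 tMaxY 0.2485 | tΔX 3.8637 tΔY 1.0353
    t=0.2485 [y] (1,3)
    t=1.2837 [y] (1,2)
    t=2.3190 [y] (1,1)
    t=3.1682 [x] (2,1)
    t=3.3543 [y] (2,0) — stop
  → r_3 = 3.3543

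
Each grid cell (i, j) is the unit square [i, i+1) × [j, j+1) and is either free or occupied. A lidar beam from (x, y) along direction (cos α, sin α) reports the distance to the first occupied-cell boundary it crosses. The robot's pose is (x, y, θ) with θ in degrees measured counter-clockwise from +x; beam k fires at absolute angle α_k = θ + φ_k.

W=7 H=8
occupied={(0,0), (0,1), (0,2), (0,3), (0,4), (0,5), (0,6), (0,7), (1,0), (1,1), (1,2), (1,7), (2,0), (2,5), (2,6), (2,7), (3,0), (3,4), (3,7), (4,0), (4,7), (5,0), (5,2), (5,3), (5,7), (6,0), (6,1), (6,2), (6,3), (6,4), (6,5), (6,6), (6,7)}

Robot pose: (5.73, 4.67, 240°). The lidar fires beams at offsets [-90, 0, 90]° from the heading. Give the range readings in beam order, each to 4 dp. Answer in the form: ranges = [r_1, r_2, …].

beam 1: φ=-90°, α=150°
  direction (-0.8660, 0.5000); cell (5,4); t to first gridline: x 0.8429, y 0.6600 (then +1.1547 / +2.0000)
    (5,5) via y @ 0.6600
    (4,5) via x @ 0.8429
    (3,5) via x @ 1.9976
    (3,6) via y @ 2.6600
    (2,6) via x @ 3.1523  # hit
  → r_1 = 3.1523
beam 2: φ=0°, α=240°
  direction (-0.5000, -0.8660); cell (5,4); t to first gridline: x 1.4600, y 0.7736 (then +2.0000 / +1.1547)
    (5,3) via y @ 0.7736  # hit
  → r_2 = 0.7736
beam 3: φ=90°, α=330°
  direction (0.8660, -0.5000); cell (5,4); t to first gridline: x 0.3118, y 1.3400 (then +1.1547 / +2.0000)
    (6,4) via x @ 0.3118  # hit
  → r_3 = 0.3118

ranges = [3.1523, 0.7736, 0.3118]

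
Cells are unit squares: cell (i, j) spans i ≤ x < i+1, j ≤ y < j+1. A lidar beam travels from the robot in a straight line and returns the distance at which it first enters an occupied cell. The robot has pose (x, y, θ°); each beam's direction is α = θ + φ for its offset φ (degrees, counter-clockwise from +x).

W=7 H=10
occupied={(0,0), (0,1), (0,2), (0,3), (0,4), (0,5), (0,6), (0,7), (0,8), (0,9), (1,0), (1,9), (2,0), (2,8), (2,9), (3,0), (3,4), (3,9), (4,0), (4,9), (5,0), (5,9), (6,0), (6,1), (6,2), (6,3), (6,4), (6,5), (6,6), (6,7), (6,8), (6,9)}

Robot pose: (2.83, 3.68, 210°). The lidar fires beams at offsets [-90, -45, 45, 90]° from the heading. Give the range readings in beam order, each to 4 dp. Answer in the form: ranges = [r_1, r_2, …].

beam 1: φ=-90°, α=120°
  d=(-0.5000,0.8660)  start (2,3)  tX=1.6600 tY=0.3695  stride 1/|dx|=2.0000 1/|dy|=1.1547
    cross y-line → (2,4), t=0.3695
    cross y-line → (2,5), t=1.5242
    cross x-line → (1,5), t=1.6600
    cross y-line → (1,6), t=2.6789
    cross x-line → (0,6), t=3.6600 (wall)
  → r_1 = 3.6600
beam 2: φ=-45°, α=165°
  d=(-0.9659,0.2588)  start (2,3)  tX=0.8593 tY=1.2364  stride 1/|dx|=1.0353 1/|dy|=3.8637
    cross x-line → (1,3), t=0.8593
    cross y-line → (1,4), t=1.2364
    cross x-line → (0,4), t=1.8946 (wall)
  → r_2 = 1.8946
beam 3: φ=45°, α=255°
  d=(-0.2588,-0.9659)  start (2,3)  tX=3.2069 tY=0.7040  stride 1/|dx|=3.8637 1/|dy|=1.0353
    cross y-line → (2,2), t=0.7040
    cross y-line → (2,1), t=1.7393
    cross y-line → (2,0), t=2.7745 (wall)
  → r_3 = 2.7745
beam 4: φ=90°, α=300°
  d=(0.5000,-0.8660)  start (2,3)  tX=0.3400 tY=0.7852  stride 1/|dx|=2.0000 1/|dy|=1.1547
    cross x-line → (3,3), t=0.3400
    cross y-line → (3,2), t=0.7852
    cross y-line → (3,1), t=1.9399
    cross x-line → (4,1), t=2.3400
    cross y-line → (4,0), t=3.0946 (wall)
  → r_4 = 3.0946

ranges = [3.6600, 1.8946, 2.7745, 3.0946]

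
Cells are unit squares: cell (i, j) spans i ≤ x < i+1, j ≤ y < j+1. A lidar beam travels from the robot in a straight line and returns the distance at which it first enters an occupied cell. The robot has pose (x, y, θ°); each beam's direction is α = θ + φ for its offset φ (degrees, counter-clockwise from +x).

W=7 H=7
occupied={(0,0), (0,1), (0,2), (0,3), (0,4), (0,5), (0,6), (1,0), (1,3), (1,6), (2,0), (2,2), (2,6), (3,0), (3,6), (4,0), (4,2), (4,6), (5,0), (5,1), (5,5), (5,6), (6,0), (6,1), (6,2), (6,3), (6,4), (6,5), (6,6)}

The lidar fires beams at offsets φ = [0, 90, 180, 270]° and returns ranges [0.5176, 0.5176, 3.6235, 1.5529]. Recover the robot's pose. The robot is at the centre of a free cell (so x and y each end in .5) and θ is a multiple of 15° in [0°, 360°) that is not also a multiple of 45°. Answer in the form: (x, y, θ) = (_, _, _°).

(x, y, θ) = (1.5, 4.5, 195°)

Candidates: 20 free-cell centres × 16 headings = 320 poses. Raycast each; keep the one whose scan matches to 4 dp.
  (3.5, 4.5, 30°): beam 1 = 1.7321 ≠ 0.5176 ✗
  (5.5, 2.5, 75°): beam 1 = 1.9319 ≠ 0.5176 ✗
  (5.5, 4.5, 195°): beam 1 = 3.6235 ≠ 0.5176 ✗
  (2.5, 3.5, 210°): beam 1 = 0.5774 ≠ 0.5176 ✗
  …
  (1.5, 4.5, 195°): r_1=0.5176, r_2=0.5176, r_3=3.6235, r_4=1.5529 — all match ✓
Only this pose fits every beam.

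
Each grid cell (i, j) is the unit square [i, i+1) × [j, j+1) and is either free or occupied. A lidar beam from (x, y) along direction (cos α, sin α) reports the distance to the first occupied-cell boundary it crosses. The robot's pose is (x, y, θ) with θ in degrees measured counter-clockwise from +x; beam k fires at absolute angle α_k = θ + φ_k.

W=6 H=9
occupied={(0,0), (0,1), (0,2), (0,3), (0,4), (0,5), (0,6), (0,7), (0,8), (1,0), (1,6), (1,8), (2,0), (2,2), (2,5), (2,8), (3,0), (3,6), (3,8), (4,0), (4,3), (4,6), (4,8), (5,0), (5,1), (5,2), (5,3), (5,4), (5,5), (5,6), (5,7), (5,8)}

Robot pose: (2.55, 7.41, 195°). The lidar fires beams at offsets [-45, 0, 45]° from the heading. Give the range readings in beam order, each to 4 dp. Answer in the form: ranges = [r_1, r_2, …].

beam 1: φ=-45°, α=150°
  cosα=-0.8660 sinα=0.5000 | (2,7) | tMaxX 0.6351 tMaxY 1.1800 | tΔX 1.1547 tΔY 2.0000
    t=0.6351 [x] (1,7)
    t=1.1800 [y] (1,8) — stop
  → r_1 = 1.1800
beam 2: φ=0°, α=195°
  cosα=-0.9659 sinα=-0.2588 | (2,7) | tMaxX 0.5694 tMaxY 1.5841 | tΔX 1.0353 tΔY 3.8637
    t=0.5694 [x] (1,7)
    t=1.5841 [y] (1,6) — stop
  → r_2 = 1.5841
beam 3: φ=45°, α=240°
  cosα=-0.5000 sinα=-0.8660 | (2,7) | tMaxX 1.1000 tMaxY 0.4734 | tΔX 2.0000 tΔY 1.1547
    t=0.4734 [y] (2,6)
    t=1.1000 [x] (1,6) — stop
  → r_3 = 1.1000

ranges = [1.1800, 1.5841, 1.1000]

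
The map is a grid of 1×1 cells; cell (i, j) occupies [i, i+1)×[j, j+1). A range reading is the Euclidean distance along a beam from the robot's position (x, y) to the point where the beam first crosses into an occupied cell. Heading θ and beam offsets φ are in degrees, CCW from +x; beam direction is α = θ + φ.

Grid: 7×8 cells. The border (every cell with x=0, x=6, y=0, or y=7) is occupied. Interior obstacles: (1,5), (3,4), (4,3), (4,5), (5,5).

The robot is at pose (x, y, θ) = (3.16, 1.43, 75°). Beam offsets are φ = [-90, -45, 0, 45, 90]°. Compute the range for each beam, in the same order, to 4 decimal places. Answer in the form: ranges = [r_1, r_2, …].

beam 1: φ=-90°, α=345°
  d=(0.9659,-0.2588)  start (3,1)  tX=0.8696 tY=1.6614  stride 1/|dx|=1.0353 1/|dy|=3.8637
    cross x-line → (4,1), t=0.8696
    cross y-line → (4,0), t=1.6614 (wall)
  → r_1 = 1.6614
beam 2: φ=-45°, α=30°
  d=(0.8660,0.5000)  start (3,1)  tX=0.9699 tY=1.1400  stride 1/|dx|=1.1547 1/|dy|=2.0000
    cross x-line → (4,1), t=0.9699
    cross y-line → (4,2), t=1.1400
    cross x-line → (5,2), t=2.1246
    cross y-line → (5,3), t=3.1400
    cross x-line → (6,3), t=3.2793 (wall)
  → r_2 = 3.2793
beam 3: φ=0°, α=75°
  d=(0.2588,0.9659)  start (3,1)  tX=3.2455 tY=0.5901  stride 1/|dx|=3.8637 1/|dy|=1.0353
    cross y-line → (3,2), t=0.5901
    cross y-line → (3,3), t=1.6254
    cross y-line → (3,4), t=2.6607 (wall)
  → r_3 = 2.6607
beam 4: φ=45°, α=120°
  d=(-0.5000,0.8660)  start (3,1)  tX=0.3200 tY=0.6582  stride 1/|dx|=2.0000 1/|dy|=1.1547
    cross x-line → (2,1), t=0.3200
    cross y-line → (2,2), t=0.6582
    cross y-line → (2,3), t=1.8129
    cross x-line → (1,3), t=2.3200
    cross y-line → (1,4), t=2.9676
    cross y-line → (1,5), t=4.1223 (wall)
  → r_4 = 4.1223
beam 5: φ=90°, α=165°
  d=(-0.9659,0.2588)  start (3,1)  tX=0.1656 tY=2.2023  stride 1/|dx|=1.0353 1/|dy|=3.8637
    cross x-line → (2,1), t=0.1656
    cross x-line → (1,1), t=1.2009
    cross y-line → (1,2), t=2.2023
    cross x-line → (0,2), t=2.2362 (wall)
  → r_5 = 2.2362

ranges = [1.6614, 3.2793, 2.6607, 4.1223, 2.2362]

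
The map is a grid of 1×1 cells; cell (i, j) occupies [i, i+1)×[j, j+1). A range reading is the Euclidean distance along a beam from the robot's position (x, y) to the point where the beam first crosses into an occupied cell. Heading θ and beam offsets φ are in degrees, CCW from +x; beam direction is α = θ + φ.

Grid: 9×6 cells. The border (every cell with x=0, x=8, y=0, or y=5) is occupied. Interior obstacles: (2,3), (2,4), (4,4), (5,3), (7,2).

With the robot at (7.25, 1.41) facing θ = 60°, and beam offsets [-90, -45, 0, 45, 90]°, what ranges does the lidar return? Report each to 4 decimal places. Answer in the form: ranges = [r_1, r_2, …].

beam 1: φ=-90°, α=330°
  d=(0.8660,-0.5000)  start (7,1)  tX=0.8660 tY=0.8200  stride 1/|dx|=1.1547 1/|dy|=2.0000
    cross y-line → (7,0), t=0.8200 (wall)
  → r_1 = 0.8200
beam 2: φ=-45°, α=15°
  d=(0.9659,0.2588)  start (7,1)  tX=0.7765 tY=2.2796  stride 1/|dx|=1.0353 1/|dy|=3.8637
    cross x-line → (8,1), t=0.7765 (wall)
  → r_2 = 0.7765
beam 3: φ=0°, α=60°
  d=(0.5000,0.8660)  start (7,1)  tX=1.5000 tY=0.6813  stride 1/|dx|=2.0000 1/|dy|=1.1547
    cross y-line → (7,2), t=0.6813 (wall)
  → r_3 = 0.6813
beam 4: φ=45°, α=105°
  d=(-0.2588,0.9659)  start (7,1)  tX=0.9659 tY=0.6108  stride 1/|dx|=3.8637 1/|dy|=1.0353
    cross y-line → (7,2), t=0.6108 (wall)
  → r_4 = 0.6108
beam 5: φ=90°, α=150°
  d=(-0.8660,0.5000)  start (7,1)  tX=0.2887 tY=1.1800  stride 1/|dx|=1.1547 1/|dy|=2.0000
    cross x-line → (6,1), t=0.2887
    cross y-line → (6,2), t=1.1800
    cross x-line → (5,2), t=1.4434
    cross x-line → (4,2), t=2.5981
    cross y-line → (4,3), t=3.1800
    cross x-line → (3,3), t=3.7528
    cross x-line → (2,3), t=4.9075 (wall)
  → r_5 = 4.9075

ranges = [0.8200, 0.7765, 0.6813, 0.6108, 4.9075]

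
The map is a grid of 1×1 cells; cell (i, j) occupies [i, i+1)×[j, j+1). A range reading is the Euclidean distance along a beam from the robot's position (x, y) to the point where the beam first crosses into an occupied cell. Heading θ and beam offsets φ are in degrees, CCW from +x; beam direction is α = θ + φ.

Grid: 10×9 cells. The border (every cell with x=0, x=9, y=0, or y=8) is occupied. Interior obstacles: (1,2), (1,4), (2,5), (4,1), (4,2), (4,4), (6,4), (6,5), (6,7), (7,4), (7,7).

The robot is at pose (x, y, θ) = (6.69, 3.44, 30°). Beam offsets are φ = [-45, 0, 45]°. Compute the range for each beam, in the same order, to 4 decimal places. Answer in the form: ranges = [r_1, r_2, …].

beam 1: φ=-45°, α=345°
  dir = (cos 345°, sin 345°) = (0.9659, -0.2588); from cell (6,3)
  next x-line at t=0.3209, next y-line at t=1.7000; Δt_x=1.0353, Δt_y=3.8637
    x: enter (7,3) at t=0.3209
    x: enter (8,3) at t=1.3562
    y: enter (8,2) at t=1.7000
    x: enter (9,2) at t=2.3915 ← occupied
  → r_1 = 2.3915
beam 2: φ=0°, α=30°
  dir = (cos 30°, sin 30°) = (0.8660, 0.5000); from cell (6,3)
  next x-line at t=0.3580, next y-line at t=1.1200; Δt_x=1.1547, Δt_y=2.0000
    x: enter (7,3) at t=0.3580
    y: enter (7,4) at t=1.1200 ← occupied
  → r_2 = 1.1200
beam 3: φ=45°, α=75°
  dir = (cos 75°, sin 75°) = (0.2588, 0.9659); from cell (6,3)
  next x-line at t=1.1977, next y-line at t=0.5798; Δt_x=3.8637, Δt_y=1.0353
    y: enter (6,4) at t=0.5798 ← occupied
  → r_3 = 0.5798

ranges = [2.3915, 1.1200, 0.5798]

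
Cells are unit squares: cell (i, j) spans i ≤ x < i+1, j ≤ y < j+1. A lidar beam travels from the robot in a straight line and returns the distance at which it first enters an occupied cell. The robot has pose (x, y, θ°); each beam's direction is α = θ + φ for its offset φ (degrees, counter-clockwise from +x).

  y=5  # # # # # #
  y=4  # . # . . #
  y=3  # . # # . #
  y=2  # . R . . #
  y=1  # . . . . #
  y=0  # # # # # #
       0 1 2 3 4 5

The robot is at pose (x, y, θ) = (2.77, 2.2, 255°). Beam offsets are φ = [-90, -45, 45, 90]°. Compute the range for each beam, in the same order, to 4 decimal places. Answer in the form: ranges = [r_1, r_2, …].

ranges = [1.8324, 2.0438, 1.3856, 2.3087]

beam 1: φ=-90°, α=165°
  cosα=-0.9659 sinα=0.2588 | (2,2) | tMaxX 0.7972 tMaxY 3.0910 | tΔX 1.0353 tΔY 3.8637
    t=0.7972 [x] (1,2)
    t=1.8324 [x] (0,2) — stop
  → r_1 = 1.8324
beam 2: φ=-45°, α=210°
  cosα=-0.8660 sinα=-0.5000 | (2,2) | tMaxX 0.8891 tMaxY 0.4000 | tΔX 1.1547 tΔY 2.0000
    t=0.4000 [y] (2,1)
    t=0.8891 [x] (1,1)
    t=2.0438 [x] (0,1) — stop
  → r_2 = 2.0438
beam 3: φ=45°, α=300°
  cosα=0.5000 sinα=-0.8660 | (2,2) | tMaxX 0.4600 tMaxY 0.2309 | tΔX 2.0000 tΔY 1.1547
    t=0.2309 [y] (2,1)
    t=0.4600 [x] (3,1)
    t=1.3856 [y] (3,0) — stop
  → r_3 = 1.3856
beam 4: φ=90°, α=345°
  cosα=0.9659 sinα=-0.2588 | (2,2) | tMaxX 0.2381 tMaxY 0.7727 | tΔX 1.0353 tΔY 3.8637
    t=0.2381 [x] (3,2)
    t=0.7727 [y] (3,1)
    t=1.2734 [x] (4,1)
    t=2.3087 [x] (5,1) — stop
  → r_4 = 2.3087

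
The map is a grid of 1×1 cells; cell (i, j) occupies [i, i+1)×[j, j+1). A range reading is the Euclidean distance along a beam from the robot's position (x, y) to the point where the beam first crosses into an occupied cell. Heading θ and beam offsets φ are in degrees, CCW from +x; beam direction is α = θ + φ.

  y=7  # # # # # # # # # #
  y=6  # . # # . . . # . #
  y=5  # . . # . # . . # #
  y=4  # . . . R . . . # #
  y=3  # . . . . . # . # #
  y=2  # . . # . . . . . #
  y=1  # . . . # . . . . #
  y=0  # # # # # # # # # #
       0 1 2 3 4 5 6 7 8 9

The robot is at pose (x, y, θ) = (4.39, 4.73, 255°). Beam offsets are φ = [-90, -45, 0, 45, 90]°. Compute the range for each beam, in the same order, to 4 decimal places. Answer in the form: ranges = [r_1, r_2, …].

beam 1: φ=-90°, α=165°
  direction (-0.9659, 0.2588); cell (4,4); t to first gridline: x 0.4038, y 1.0432 (then +1.0353 / +3.8637)
    (3,4) via x @ 0.4038
    (3,5) via y @ 1.0432  # hit
  → r_1 = 1.0432
beam 2: φ=-45°, α=210°
  direction (-0.8660, -0.5000); cell (4,4); t to first gridline: x 0.4503, y 1.4600 (then +1.1547 / +2.0000)
    (3,4) via x @ 0.4503
    (3,3) via y @ 1.4600
    (2,3) via x @ 1.6050
    (1,3) via x @ 2.7597
    (1,2) via y @ 3.4600
    (0,2) via x @ 3.9144  # hit
  → r_2 = 3.9144
beam 3: φ=0°, α=255°
  direction (-0.2588, -0.9659); cell (4,4); t to first gridline: x 1.5068, y 0.7558 (then +3.8637 / +1.0353)
    (4,3) via y @ 0.7558
    (3,3) via x @ 1.5068
    (3,2) via y @ 1.7910  # hit
  → r_3 = 1.7910
beam 4: φ=45°, α=300°
  direction (0.5000, -0.8660); cell (4,4); t to first gridline: x 1.2200, y 0.8429 (then +2.0000 / +1.1547)
    (4,3) via y @ 0.8429
    (5,3) via x @ 1.2200
    (5,2) via y @ 1.9976
    (5,1) via y @ 3.1523
    (6,1) via x @ 3.2200
    (6,0) via y @ 4.3070  # hit
  → r_4 = 4.3070
beam 5: φ=90°, α=345°
  direction (0.9659, -0.2588); cell (4,4); t to first gridline: x 0.6315, y 2.8205 (then +1.0353 / +3.8637)
    (5,4) via x @ 0.6315
    (6,4) via x @ 1.6668
    (7,4) via x @ 2.7021
    (7,3) via y @ 2.8205
    (8,3) via x @ 3.7373  # hit
  → r_5 = 3.7373

ranges = [1.0432, 3.9144, 1.7910, 4.3070, 3.7373]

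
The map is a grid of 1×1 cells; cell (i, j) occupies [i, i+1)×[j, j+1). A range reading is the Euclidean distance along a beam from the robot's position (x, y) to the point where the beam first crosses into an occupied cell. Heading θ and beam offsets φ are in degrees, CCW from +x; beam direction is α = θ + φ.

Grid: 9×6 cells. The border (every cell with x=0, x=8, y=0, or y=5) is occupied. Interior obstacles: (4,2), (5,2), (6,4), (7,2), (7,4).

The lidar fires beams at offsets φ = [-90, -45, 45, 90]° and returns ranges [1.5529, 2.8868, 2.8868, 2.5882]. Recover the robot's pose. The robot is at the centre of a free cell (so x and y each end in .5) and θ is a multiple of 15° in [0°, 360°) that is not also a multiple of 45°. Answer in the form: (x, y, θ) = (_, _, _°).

(x, y, θ) = (3.5, 3.5, 195°)

Candidates: 23 free-cell centres × 16 headings = 368 poses. Raycast each; keep the one whose scan matches to 4 dp.
  (3.5, 2.5, 150°): beam 1 = 2.8868 ≠ 1.5529 ✗
  (2.5, 1.5, 240°): beam 1 = 1.7321 ≠ 1.5529 ✗
  (3.5, 2.5, 210°): beam 1 = 2.8868 ≠ 1.5529 ✗
  (1.5, 2.5, 165°): beam 1 = 2.5882 ≠ 1.5529 ✗
  …
  (3.5, 3.5, 195°): r_1=1.5529, r_2=2.8868, r_3=2.8868, r_4=2.5882 — all match ✓
Only this pose fits every beam.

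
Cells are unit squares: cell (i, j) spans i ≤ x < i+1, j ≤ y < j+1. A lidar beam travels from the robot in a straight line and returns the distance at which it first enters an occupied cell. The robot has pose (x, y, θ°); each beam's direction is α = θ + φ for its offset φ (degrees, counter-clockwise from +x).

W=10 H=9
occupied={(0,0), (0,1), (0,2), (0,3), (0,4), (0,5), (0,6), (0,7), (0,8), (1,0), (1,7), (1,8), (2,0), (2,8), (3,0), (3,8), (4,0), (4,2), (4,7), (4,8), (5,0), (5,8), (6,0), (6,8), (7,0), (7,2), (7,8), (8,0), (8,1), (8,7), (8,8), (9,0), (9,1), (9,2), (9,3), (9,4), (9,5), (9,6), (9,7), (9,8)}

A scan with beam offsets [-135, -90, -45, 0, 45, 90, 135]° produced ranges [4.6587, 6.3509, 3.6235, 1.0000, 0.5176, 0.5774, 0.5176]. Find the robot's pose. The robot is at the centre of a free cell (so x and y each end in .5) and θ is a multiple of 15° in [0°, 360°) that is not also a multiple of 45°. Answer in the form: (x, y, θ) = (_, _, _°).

(x, y, θ) = (5.5, 7.5, 30°)

Candidates: 50 free-cell centres × 16 headings = 800 poses. Raycast each; keep the one whose scan matches to 4 dp.
  (6.5, 6.5, 165°): beam 1 = 1.7321 ≠ 4.6587 ✗
  (6.5, 3.5, 15°): beam 1 = 2.8868 ≠ 4.6587 ✗
  (7.5, 3.5, 300°): beam 1 = 6.7293 ≠ 4.6587 ✗
  (5.5, 3.5, 345°): beam 1 = 1.0000 ≠ 4.6587 ✗
  (2.5, 6.5, 105°): beam 1 = 7.5056 ≠ 4.6587 ✗
  …
  (5.5, 7.5, 30°): r_1=4.6587, r_2=6.3509, r_3=3.6235, r_4=1.0000, r_5=0.5176, r_6=0.5774, r_7=0.5176 — all match ✓
No second candidate reproduces the full scan.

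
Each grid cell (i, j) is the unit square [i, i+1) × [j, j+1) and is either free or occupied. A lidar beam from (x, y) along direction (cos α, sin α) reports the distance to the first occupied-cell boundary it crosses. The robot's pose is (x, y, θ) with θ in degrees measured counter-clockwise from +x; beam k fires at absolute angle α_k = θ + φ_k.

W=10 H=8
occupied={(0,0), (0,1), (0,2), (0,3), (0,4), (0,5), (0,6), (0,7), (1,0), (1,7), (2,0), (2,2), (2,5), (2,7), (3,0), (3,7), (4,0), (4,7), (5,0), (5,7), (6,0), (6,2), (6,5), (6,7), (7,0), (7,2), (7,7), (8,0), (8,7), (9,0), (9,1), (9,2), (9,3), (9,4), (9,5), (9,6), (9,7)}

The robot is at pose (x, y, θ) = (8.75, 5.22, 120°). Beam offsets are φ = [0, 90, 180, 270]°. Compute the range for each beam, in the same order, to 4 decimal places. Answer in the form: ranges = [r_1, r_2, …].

beam 1: φ=0°, α=120°
  dir = (cos 120°, sin 120°) = (-0.5000, 0.8660); from cell (8,5)
  next x-line at t=1.5000, next y-line at t=0.9007; Δt_x=2.0000, Δt_y=1.1547
    y: enter (8,6) at t=0.9007
    x: enter (7,6) at t=1.5000
    y: enter (7,7) at t=2.0554 ← occupied
  → r_1 = 2.0554
beam 2: φ=90°, α=210°
  dir = (cos 210°, sin 210°) = (-0.8660, -0.5000); from cell (8,5)
  next x-line at t=0.8660, next y-line at t=0.4400; Δt_x=1.1547, Δt_y=2.0000
    y: enter (8,4) at t=0.4400
    x: enter (7,4) at t=0.8660
    x: enter (6,4) at t=2.0207
    y: enter (6,3) at t=2.4400
    x: enter (5,3) at t=3.1754
    x: enter (4,3) at t=4.3301
    y: enter (4,2) at t=4.4400
    x: enter (3,2) at t=5.4848
    y: enter (3,1) at t=6.4400
    x: enter (2,1) at t=6.6395
    x: enter (1,1) at t=7.7942
    y: enter (1,0) at t=8.4400 ← occupied
  → r_2 = 8.4400
beam 3: φ=180°, α=300°
  dir = (cos 300°, sin 300°) = (0.5000, -0.8660); from cell (8,5)
  next x-line at t=0.5000, next y-line at t=0.2540; Δt_x=2.0000, Δt_y=1.1547
    y: enter (8,4) at t=0.2540
    x: enter (9,4) at t=0.5000 ← occupied
  → r_3 = 0.5000
beam 4: φ=270°, α=30°
  dir = (cos 30°, sin 30°) = (0.8660, 0.5000); from cell (8,5)
  next x-line at t=0.2887, next y-line at t=1.5600; Δt_x=1.1547, Δt_y=2.0000
    x: enter (9,5) at t=0.2887 ← occupied
  → r_4 = 0.2887

ranges = [2.0554, 8.4400, 0.5000, 0.2887]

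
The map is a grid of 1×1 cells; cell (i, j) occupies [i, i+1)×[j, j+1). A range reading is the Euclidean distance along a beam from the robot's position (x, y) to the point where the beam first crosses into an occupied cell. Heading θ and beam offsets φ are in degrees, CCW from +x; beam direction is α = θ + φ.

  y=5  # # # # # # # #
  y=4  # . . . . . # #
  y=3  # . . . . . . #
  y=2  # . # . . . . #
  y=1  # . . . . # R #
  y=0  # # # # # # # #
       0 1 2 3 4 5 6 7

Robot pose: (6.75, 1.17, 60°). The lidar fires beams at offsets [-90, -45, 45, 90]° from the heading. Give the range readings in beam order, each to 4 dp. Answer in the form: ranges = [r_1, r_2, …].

ranges = [0.2887, 0.2588, 3.9651, 0.8660]

beam 1: φ=-90°, α=330°
  cosα=0.8660 sinα=-0.5000 | (6,1) | tMaxX 0.2887 tMaxY 0.3400 | tΔX 1.1547 tΔY 2.0000
    t=0.2887 [x] (7,1) — stop
  → r_1 = 0.2887
beam 2: φ=-45°, α=15°
  cosα=0.9659 sinα=0.2588 | (6,1) | tMaxX 0.2588 tMaxY 3.2069 | tΔX 1.0353 tΔY 3.8637
    t=0.2588 [x] (7,1) — stop
  → r_2 = 0.2588
beam 3: φ=45°, α=105°
  cosα=-0.2588 sinα=0.9659 | (6,1) | tMaxX 2.8978 tMaxY 0.8593 | tΔX 3.8637 tΔY 1.0353
    t=0.8593 [y] (6,2)
    t=1.8946 [y] (6,3)
    t=2.8978 [x] (5,3)
    t=2.9298 [y] (5,4)
    t=3.9651 [y] (5,5) — stop
  → r_3 = 3.9651
beam 4: φ=90°, α=150°
  cosα=-0.8660 sinα=0.5000 | (6,1) | tMaxX 0.8660 tMaxY 1.6600 | tΔX 1.1547 tΔY 2.0000
    t=0.8660 [x] (5,1) — stop
  → r_4 = 0.8660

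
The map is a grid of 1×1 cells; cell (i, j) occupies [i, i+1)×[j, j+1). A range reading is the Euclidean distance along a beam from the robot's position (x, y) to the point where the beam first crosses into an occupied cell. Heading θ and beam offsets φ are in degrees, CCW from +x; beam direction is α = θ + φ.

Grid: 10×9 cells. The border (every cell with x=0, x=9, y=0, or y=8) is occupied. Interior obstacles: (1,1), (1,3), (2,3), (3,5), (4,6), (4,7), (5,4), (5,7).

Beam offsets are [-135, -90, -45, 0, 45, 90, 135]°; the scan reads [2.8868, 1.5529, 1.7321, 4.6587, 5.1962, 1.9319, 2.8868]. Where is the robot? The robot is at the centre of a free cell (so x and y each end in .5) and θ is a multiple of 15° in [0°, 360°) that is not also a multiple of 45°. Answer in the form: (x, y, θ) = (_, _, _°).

Candidates: 48 free-cell centres × 16 headings = 768 poses. Raycast each; keep the one whose scan matches to 4 dp.
  (6.5, 5.5, 195°): beam 2 = 1.9319 ≠ 1.5529 ✗
  (3.5, 1.5, 330°): beam 1 = 1.5529 ≠ 2.8868 ✗
  (6.5, 3.5, 75°): beam 2 = 2.5882 ≠ 1.5529 ✗
  …
  (4.5, 2.5, 345°): r_1=2.8868, r_2=1.5529, r_3=1.7321, r_4=4.6587, r_5=5.1962, r_6=1.9319, r_7=2.8868 — all match ✓
No second candidate reproduces the full scan.

(x, y, θ) = (4.5, 2.5, 345°)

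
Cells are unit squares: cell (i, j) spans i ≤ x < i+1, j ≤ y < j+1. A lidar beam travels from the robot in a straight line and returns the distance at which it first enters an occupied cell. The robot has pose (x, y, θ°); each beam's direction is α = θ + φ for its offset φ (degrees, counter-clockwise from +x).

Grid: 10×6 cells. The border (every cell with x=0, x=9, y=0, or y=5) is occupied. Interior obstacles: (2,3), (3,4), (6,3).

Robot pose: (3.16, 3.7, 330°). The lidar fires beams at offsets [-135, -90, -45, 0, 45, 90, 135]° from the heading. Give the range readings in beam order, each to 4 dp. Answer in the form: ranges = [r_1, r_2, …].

beam 1: φ=-135°, α=195°
  d=(-0.9659,-0.2588)  start (3,3)  tX=0.1656 tY=2.7046  stride 1/|dx|=1.0353 1/|dy|=3.8637
    cross x-line → (2,3), t=0.1656 (wall)
  → r_1 = 0.1656
beam 2: φ=-90°, α=240°
  d=(-0.5000,-0.8660)  start (3,3)  tX=0.3200 tY=0.8083  stride 1/|dx|=2.0000 1/|dy|=1.1547
    cross x-line → (2,3), t=0.3200 (wall)
  → r_2 = 0.3200
beam 3: φ=-45°, α=285°
  d=(0.2588,-0.9659)  start (3,3)  tX=3.2455 tY=0.7247  stride 1/|dx|=3.8637 1/|dy|=1.0353
    cross y-line → (3,2), t=0.7247
    cross y-line → (3,1), t=1.7600
    cross y-line → (3,0), t=2.7952 (wall)
  → r_3 = 2.7952
beam 4: φ=0°, α=330°
  d=(0.8660,-0.5000)  start (3,3)  tX=0.9699 tY=1.4000  stride 1/|dx|=1.1547 1/|dy|=2.0000
    cross x-line → (4,3), t=0.9699
    cross y-line → (4,2), t=1.4000
    cross x-line → (5,2), t=2.1246
    cross x-line → (6,2), t=3.2793
    cross y-line → (6,1), t=3.4000
    cross x-line → (7,1), t=4.4341
    cross y-line → (7,0), t=5.4000 (wall)
  → r_4 = 5.4000
beam 5: φ=45°, α=15°
  d=(0.9659,0.2588)  start (3,3)  tX=0.8696 tY=1.1591  stride 1/|dx|=1.0353 1/|dy|=3.8637
    cross x-line → (4,3), t=0.8696
    cross y-line → (4,4), t=1.1591
    cross x-line → (5,4), t=1.9049
    cross x-line → (6,4), t=2.9402
    cross x-line → (7,4), t=3.9755
    cross x-line → (8,4), t=5.0107
    cross y-line → (8,5), t=5.0228 (wall)
  → r_5 = 5.0228
beam 6: φ=90°, α=60°
  d=(0.5000,0.8660)  start (3,3)  tX=1.6800 tY=0.3464  stride 1/|dx|=2.0000 1/|dy|=1.1547
    cross y-line → (3,4), t=0.3464 (wall)
  → r_6 = 0.3464
beam 7: φ=135°, α=105°
  d=(-0.2588,0.9659)  start (3,3)  tX=0.6182 tY=0.3106  stride 1/|dx|=3.8637 1/|dy|=1.0353
    cross y-line → (3,4), t=0.3106 (wall)
  → r_7 = 0.3106

ranges = [0.1656, 0.3200, 2.7952, 5.4000, 5.0228, 0.3464, 0.3106]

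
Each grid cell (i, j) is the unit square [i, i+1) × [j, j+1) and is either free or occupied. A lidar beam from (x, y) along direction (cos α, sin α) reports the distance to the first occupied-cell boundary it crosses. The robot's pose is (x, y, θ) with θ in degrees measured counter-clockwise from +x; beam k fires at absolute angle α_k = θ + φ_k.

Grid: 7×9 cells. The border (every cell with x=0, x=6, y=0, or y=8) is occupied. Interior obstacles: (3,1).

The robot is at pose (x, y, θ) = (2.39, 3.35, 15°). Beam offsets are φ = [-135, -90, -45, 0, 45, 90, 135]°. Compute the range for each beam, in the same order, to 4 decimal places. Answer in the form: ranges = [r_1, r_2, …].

ranges = [2.7135, 2.3569, 4.1685, 3.7373, 5.3694, 4.8140, 1.6050]

beam 1: φ=-135°, α=240°
  dir = (cos 240°, sin 240°) = (-0.5000, -0.8660); from cell (2,3)
  next x-line at t=0.7800, next y-line at t=0.4041; Δt_x=2.0000, Δt_y=1.1547
    y: enter (2,2) at t=0.4041
    x: enter (1,2) at t=0.7800
    y: enter (1,1) at t=1.5588
    y: enter (1,0) at t=2.7135 ← occupied
  → r_1 = 2.7135
beam 2: φ=-90°, α=285°
  dir = (cos 285°, sin 285°) = (0.2588, -0.9659); from cell (2,3)
  next x-line at t=2.3569, next y-line at t=0.3623; Δt_x=3.8637, Δt_y=1.0353
    y: enter (2,2) at t=0.3623
    y: enter (2,1) at t=1.3976
    x: enter (3,1) at t=2.3569 ← occupied
  → r_2 = 2.3569
beam 3: φ=-45°, α=330°
  dir = (cos 330°, sin 330°) = (0.8660, -0.5000); from cell (2,3)
  next x-line at t=0.7044, next y-line at t=0.7000; Δt_x=1.1547, Δt_y=2.0000
    y: enter (2,2) at t=0.7000
    x: enter (3,2) at t=0.7044
    x: enter (4,2) at t=1.8591
    y: enter (4,1) at t=2.7000
    x: enter (5,1) at t=3.0138
    x: enter (6,1) at t=4.1685 ← occupied
  → r_3 = 4.1685
beam 4: φ=0°, α=15°
  dir = (cos 15°, sin 15°) = (0.9659, 0.2588); from cell (2,3)
  next x-line at t=0.6315, next y-line at t=2.5114; Δt_x=1.0353, Δt_y=3.8637
    x: enter (3,3) at t=0.6315
    x: enter (4,3) at t=1.6668
    y: enter (4,4) at t=2.5114
    x: enter (5,4) at t=2.7021
    x: enter (6,4) at t=3.7373 ← occupied
  → r_4 = 3.7373
beam 5: φ=45°, α=60°
  dir = (cos 60°, sin 60°) = (0.5000, 0.8660); from cell (2,3)
  next x-line at t=1.2200, next y-line at t=0.7506; Δt_x=2.0000, Δt_y=1.1547
    y: enter (2,4) at t=0.7506
    x: enter (3,4) at t=1.2200
    y: enter (3,5) at t=1.9053
    y: enter (3,6) at t=3.0600
    x: enter (4,6) at t=3.2200
    y: enter (4,7) at t=4.2147
    x: enter (5,7) at t=5.2200
    y: enter (5,8) at t=5.3694 ← occupied
  → r_5 = 5.3694
beam 6: φ=90°, α=105°
  dir = (cos 105°, sin 105°) = (-0.2588, 0.9659); from cell (2,3)
  next x-line at t=1.5068, next y-line at t=0.6729; Δt_x=3.8637, Δt_y=1.0353
    y: enter (2,4) at t=0.6729
    x: enter (1,4) at t=1.5068
    y: enter (1,5) at t=1.7082
    y: enter (1,6) at t=2.7435
    y: enter (1,7) at t=3.7788
    y: enter (1,8) at t=4.8140 ← occupied
  → r_6 = 4.8140
beam 7: φ=135°, α=150°
  dir = (cos 150°, sin 150°) = (-0.8660, 0.5000); from cell (2,3)
  next x-line at t=0.4503, next y-line at t=1.3000; Δt_x=1.1547, Δt_y=2.0000
    x: enter (1,3) at t=0.4503
    y: enter (1,4) at t=1.3000
    x: enter (0,4) at t=1.6050 ← occupied
  → r_7 = 1.6050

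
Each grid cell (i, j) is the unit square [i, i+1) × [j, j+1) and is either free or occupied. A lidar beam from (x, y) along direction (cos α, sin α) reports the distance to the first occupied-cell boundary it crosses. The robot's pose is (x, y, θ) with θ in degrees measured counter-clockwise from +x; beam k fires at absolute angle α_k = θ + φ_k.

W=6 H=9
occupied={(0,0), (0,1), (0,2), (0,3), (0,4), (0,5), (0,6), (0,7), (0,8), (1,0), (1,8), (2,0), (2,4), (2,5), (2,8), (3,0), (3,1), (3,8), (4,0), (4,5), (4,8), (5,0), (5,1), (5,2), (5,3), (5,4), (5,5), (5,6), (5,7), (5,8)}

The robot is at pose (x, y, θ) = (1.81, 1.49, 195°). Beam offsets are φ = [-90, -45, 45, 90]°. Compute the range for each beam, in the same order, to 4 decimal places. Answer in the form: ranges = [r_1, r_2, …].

ranges = [3.1296, 0.9353, 0.5658, 0.5073]

beam 1: φ=-90°, α=105°
  d=(-0.2588,0.9659)  start (1,1)  tX=3.1296 tY=0.5280  stride 1/|dx|=3.8637 1/|dy|=1.0353
    cross y-line → (1,2), t=0.5280
    cross y-line → (1,3), t=1.5633
    cross y-line → (1,4), t=2.5985
    cross x-line → (0,4), t=3.1296 (wall)
  → r_1 = 3.1296
beam 2: φ=-45°, α=150°
  d=(-0.8660,0.5000)  start (1,1)  tX=0.9353 tY=1.0200  stride 1/|dx|=1.1547 1/|dy|=2.0000
    cross x-line → (0,1), t=0.9353 (wall)
  → r_2 = 0.9353
beam 3: φ=45°, α=240°
  d=(-0.5000,-0.8660)  start (1,1)  tX=1.6200 tY=0.5658  stride 1/|dx|=2.0000 1/|dy|=1.1547
    cross y-line → (1,0), t=0.5658 (wall)
  → r_3 = 0.5658
beam 4: φ=90°, α=285°
  d=(0.2588,-0.9659)  start (1,1)  tX=0.7341 tY=0.5073  stride 1/|dx|=3.8637 1/|dy|=1.0353
    cross y-line → (1,0), t=0.5073 (wall)
  → r_4 = 0.5073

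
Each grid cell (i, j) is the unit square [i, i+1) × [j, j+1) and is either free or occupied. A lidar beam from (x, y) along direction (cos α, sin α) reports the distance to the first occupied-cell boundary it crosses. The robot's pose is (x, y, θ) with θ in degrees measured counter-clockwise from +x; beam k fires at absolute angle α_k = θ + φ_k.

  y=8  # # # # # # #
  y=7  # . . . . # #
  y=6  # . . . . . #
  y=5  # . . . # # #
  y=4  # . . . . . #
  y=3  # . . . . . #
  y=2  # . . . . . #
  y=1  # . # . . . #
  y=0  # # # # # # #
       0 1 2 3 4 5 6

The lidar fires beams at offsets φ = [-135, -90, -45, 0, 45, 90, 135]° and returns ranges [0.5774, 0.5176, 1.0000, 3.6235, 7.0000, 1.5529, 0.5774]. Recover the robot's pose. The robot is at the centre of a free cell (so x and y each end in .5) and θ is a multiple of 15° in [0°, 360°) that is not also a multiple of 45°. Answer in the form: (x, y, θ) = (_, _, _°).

(x, y, θ) = (4.5, 7.5, 195°)

Enumerate (i+0.5, j+0.5, θ) over the 31 free cells and 16 admissible headings. For each, cast all 7 beams and compare to the given ranges.
  (2.5, 3.5, 15°): beam 1 = 2.8868 ≠ 0.5774 ✗
  (3.5, 4.5, 285°): beam 1 = 2.8868 ≠ 0.5774 ✗
  (1.5, 1.5, 30°): beam 1 = 0.5176 ≠ 0.5774 ✗
  (5.5, 3.5, 150°): beam 1 = 0.5176 ≠ 0.5774 ✗
  …
  (4.5, 7.5, 195°): r_1=0.5774, r_2=0.5176, r_3=1.0000, r_4=3.6235, r_5=7.0000, r_6=1.5529, r_7=0.5774 — all match ✓
No second candidate reproduces the full scan.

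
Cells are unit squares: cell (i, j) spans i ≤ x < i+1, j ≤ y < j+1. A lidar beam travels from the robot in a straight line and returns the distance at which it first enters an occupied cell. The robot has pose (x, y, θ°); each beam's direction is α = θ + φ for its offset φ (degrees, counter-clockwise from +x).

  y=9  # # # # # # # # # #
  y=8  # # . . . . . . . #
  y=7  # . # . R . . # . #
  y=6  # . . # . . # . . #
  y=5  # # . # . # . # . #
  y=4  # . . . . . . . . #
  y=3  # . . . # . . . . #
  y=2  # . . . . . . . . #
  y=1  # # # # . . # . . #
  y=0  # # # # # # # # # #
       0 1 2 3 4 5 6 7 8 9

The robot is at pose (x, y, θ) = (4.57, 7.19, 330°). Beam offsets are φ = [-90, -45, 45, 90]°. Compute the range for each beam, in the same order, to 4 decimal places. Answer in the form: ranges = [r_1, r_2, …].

ranges = [1.1400, 1.6614, 2.5157, 2.0900]

beam 1: φ=-90°, α=240°
  d=(-0.5000,-0.8660)  start (4,7)  tX=1.1400 tY=0.2194  stride 1/|dx|=2.0000 1/|dy|=1.1547
    cross y-line → (4,6), t=0.2194
    cross x-line → (3,6), t=1.1400 (wall)
  → r_1 = 1.1400
beam 2: φ=-45°, α=285°
  d=(0.2588,-0.9659)  start (4,7)  tX=1.6614 tY=0.1967  stride 1/|dx|=3.8637 1/|dy|=1.0353
    cross y-line → (4,6), t=0.1967
    cross y-line → (4,5), t=1.2320
    cross x-line → (5,5), t=1.6614 (wall)
  → r_2 = 1.6614
beam 3: φ=45°, α=15°
  d=(0.9659,0.2588)  start (4,7)  tX=0.4452 tY=3.1296  stride 1/|dx|=1.0353 1/|dy|=3.8637
    cross x-line → (5,7), t=0.4452
    cross x-line → (6,7), t=1.4804
    cross x-line → (7,7), t=2.5157 (wall)
  → r_3 = 2.5157
beam 4: φ=90°, α=60°
  d=(0.5000,0.8660)  start (4,7)  tX=0.8600 tY=0.9353  stride 1/|dx|=2.0000 1/|dy|=1.1547
    cross x-line → (5,7), t=0.8600
    cross y-line → (5,8), t=0.9353
    cross y-line → (5,9), t=2.0900 (wall)
  → r_4 = 2.0900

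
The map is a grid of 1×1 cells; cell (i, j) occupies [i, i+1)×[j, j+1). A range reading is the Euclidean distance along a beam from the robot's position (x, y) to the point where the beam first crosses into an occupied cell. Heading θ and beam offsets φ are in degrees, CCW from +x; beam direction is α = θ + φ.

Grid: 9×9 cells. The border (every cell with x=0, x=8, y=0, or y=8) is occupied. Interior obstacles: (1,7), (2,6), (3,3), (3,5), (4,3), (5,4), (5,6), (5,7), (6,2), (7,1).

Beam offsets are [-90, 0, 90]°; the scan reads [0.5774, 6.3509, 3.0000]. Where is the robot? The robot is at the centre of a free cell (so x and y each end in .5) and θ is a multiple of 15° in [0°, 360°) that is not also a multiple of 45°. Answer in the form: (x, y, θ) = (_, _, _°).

Enumerate (i+0.5, j+0.5, θ) over the 39 free cells and 16 admissible headings. For each, cast all 3 beams and compare to the given ranges.
  (2.5, 7.5, 165°): beam 1 = 0.5176 ≠ 0.5774 ✗
  (3.5, 6.5, 60°): beam 1 = 5.1962 ≠ 0.5774 ✗
  (2.5, 7.5, 255°): beam 1 = 0.5176 ≠ 0.5774 ✗
  …
  (2.5, 1.5, 30°): r_1=0.5774, r_2=6.3509, r_3=3.0000 — all match ✓
No second candidate reproduces the full scan.

(x, y, θ) = (2.5, 1.5, 30°)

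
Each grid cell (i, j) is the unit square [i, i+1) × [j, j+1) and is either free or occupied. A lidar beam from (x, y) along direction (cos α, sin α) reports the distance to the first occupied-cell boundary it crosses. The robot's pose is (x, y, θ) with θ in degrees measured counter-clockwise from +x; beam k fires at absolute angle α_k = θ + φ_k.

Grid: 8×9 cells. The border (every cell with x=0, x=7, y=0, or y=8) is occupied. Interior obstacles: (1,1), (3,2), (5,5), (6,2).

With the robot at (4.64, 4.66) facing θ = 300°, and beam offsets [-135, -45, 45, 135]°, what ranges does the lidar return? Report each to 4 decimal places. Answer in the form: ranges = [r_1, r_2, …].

beam 1: φ=-135°, α=165°
  d=(-0.9659,0.2588)  start (4,4)  tX=0.6626 tY=1.3137  stride 1/|dx|=1.0353 1/|dy|=3.8637
    cross x-line → (3,4), t=0.6626
    cross y-line → (3,5), t=1.3137
    cross x-line → (2,5), t=1.6979
    cross x-line → (1,5), t=2.7331
    cross x-line → (0,5), t=3.7684 (wall)
  → r_1 = 3.7684
beam 2: φ=-45°, α=255°
  d=(-0.2588,-0.9659)  start (4,4)  tX=2.4728 tY=0.6833  stride 1/|dx|=3.8637 1/|dy|=1.0353
    cross y-line → (4,3), t=0.6833
    cross y-line → (4,2), t=1.7186
    cross x-line → (3,2), t=2.4728 (wall)
  → r_2 = 2.4728
beam 3: φ=45°, α=345°
  d=(0.9659,-0.2588)  start (4,4)  tX=0.3727 tY=2.5500  stride 1/|dx|=1.0353 1/|dy|=3.8637
    cross x-line → (5,4), t=0.3727
    cross x-line → (6,4), t=1.4080
    cross x-line → (7,4), t=2.4433 (wall)
  → r_3 = 2.4433
beam 4: φ=135°, α=75°
  d=(0.2588,0.9659)  start (4,4)  tX=1.3909 tY=0.3520  stride 1/|dx|=3.8637 1/|dy|=1.0353
    cross y-line → (4,5), t=0.3520
    cross y-line → (4,6), t=1.3873
    cross x-line → (5,6), t=1.3909
    cross y-line → (5,7), t=2.4225
    cross y-line → (5,8), t=3.4578 (wall)
  → r_4 = 3.4578

ranges = [3.7684, 2.4728, 2.4433, 3.4578]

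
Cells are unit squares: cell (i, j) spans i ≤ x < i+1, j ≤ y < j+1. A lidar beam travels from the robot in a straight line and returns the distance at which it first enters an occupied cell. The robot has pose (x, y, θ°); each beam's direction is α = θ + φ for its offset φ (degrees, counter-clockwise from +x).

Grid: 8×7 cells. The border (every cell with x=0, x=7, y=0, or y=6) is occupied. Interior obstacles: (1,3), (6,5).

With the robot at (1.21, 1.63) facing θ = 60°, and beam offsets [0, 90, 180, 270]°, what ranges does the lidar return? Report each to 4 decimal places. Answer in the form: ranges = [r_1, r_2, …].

ranges = [5.0460, 0.2425, 0.4200, 1.2600]

beam 1: φ=0°, α=60°
  d=(0.5000,0.8660)  start (1,1)  tX=1.5800 tY=0.4272  stride 1/|dx|=2.0000 1/|dy|=1.1547
    cross y-line → (1,2), t=0.4272
    cross x-line → (2,2), t=1.5800
    cross y-line → (2,3), t=1.5819
    cross y-line → (2,4), t=2.7366
    cross x-line → (3,4), t=3.5800
    cross y-line → (3,5), t=3.8913
    cross y-line → (3,6), t=5.0460 (wall)
  → r_1 = 5.0460
beam 2: φ=90°, α=150°
  d=(-0.8660,0.5000)  start (1,1)  tX=0.2425 tY=0.7400  stride 1/|dx|=1.1547 1/|dy|=2.0000
    cross x-line → (0,1), t=0.2425 (wall)
  → r_2 = 0.2425
beam 3: φ=180°, α=240°
  d=(-0.5000,-0.8660)  start (1,1)  tX=0.4200 tY=0.7275  stride 1/|dx|=2.0000 1/|dy|=1.1547
    cross x-line → (0,1), t=0.4200 (wall)
  → r_3 = 0.4200
beam 4: φ=270°, α=330°
  d=(0.8660,-0.5000)  start (1,1)  tX=0.9122 tY=1.2600  stride 1/|dx|=1.1547 1/|dy|=2.0000
    cross x-line → (2,1), t=0.9122
    cross y-line → (2,0), t=1.2600 (wall)
  → r_4 = 1.2600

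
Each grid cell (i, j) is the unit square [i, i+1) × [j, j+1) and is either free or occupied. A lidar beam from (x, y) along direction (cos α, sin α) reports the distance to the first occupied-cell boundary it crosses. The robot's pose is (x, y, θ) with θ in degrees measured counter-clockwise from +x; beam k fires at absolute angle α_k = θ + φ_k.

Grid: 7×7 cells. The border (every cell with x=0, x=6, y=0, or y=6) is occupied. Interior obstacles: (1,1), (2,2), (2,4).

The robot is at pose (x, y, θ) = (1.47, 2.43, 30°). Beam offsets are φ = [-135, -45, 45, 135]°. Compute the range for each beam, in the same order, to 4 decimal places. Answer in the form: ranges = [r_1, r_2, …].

ranges = [0.4452, 0.5487, 2.0478, 0.4866]

beam 1: φ=-135°, α=255°
  direction (-0.2588, -0.9659); cell (1,2); t to first gridline: x 1.8159, y 0.4452 (then +3.8637 / +1.0353)
    (1,1) via y @ 0.4452  # hit
  → r_1 = 0.4452
beam 2: φ=-45°, α=345°
  direction (0.9659, -0.2588); cell (1,2); t to first gridline: x 0.5487, y 1.6614 (then +1.0353 / +3.8637)
    (2,2) via x @ 0.5487  # hit
  → r_2 = 0.5487
beam 3: φ=45°, α=75°
  direction (0.2588, 0.9659); cell (1,2); t to first gridline: x 2.0478, y 0.5901 (then +3.8637 / +1.0353)
    (1,3) via y @ 0.5901
    (1,4) via y @ 1.6254
    (2,4) via x @ 2.0478  # hit
  → r_3 = 2.0478
beam 4: φ=135°, α=165°
  direction (-0.9659, 0.2588); cell (1,2); t to first gridline: x 0.4866, y 2.2023 (then +1.0353 / +3.8637)
    (0,2) via x @ 0.4866  # hit
  → r_4 = 0.4866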